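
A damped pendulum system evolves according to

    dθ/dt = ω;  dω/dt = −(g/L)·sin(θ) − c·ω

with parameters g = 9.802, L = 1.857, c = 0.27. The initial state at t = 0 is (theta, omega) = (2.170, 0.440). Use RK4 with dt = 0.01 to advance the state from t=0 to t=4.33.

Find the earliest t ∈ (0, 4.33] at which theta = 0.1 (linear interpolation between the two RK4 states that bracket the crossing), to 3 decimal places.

t=0.000: state=(2.170, 0.440)
step 1 (dt=0.01): k1=(0.440, -4.478), k2=(0.418, -4.465), k3=(0.418, -4.465), k4=(0.395, -4.453); state += dt/6·(k1+2k2+2k3+k4)
t=0.010: state=(2.174, 0.395)
t=0.020: state=(2.178, 0.351)
t=0.030: state=(2.181, 0.307)
continuing one RK4 step at a time; state shown every 20 steps (Δt=0.2):
t=0.200: state=(2.171, -0.423)
t=0.400: state=(2.001, -1.287)
t=0.600: state=(1.652, -2.205)
t=0.800: state=(1.120, -3.090)
t=1.000: state=(0.438, -3.640)
t=1.090: state=(0.108, -3.678)
next step: t=1.100: state=(0.071, -3.673) — theta has crossed 0.1
linear interpolation between t=1.090 (0.10787) and t=1.100 (0.07111) → t≈1.092

t = 1.092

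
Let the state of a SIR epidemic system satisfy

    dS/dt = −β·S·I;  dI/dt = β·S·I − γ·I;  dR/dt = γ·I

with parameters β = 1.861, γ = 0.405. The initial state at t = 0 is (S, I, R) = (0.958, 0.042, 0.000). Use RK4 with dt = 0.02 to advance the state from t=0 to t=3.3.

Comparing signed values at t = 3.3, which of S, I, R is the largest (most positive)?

t=0.000: state=(0.958, 0.042, 0.000)
step 1 (dt=0.02): k1=(-0.075, 0.058, 0.017), k2=(-0.076, 0.059, 0.017), k3=(-0.076, 0.059, 0.017), k4=(-0.077, 0.059, 0.017); state += dt/6·(k1+2k2+2k3+k4)
t=0.020: state=(0.956, 0.043, 0.000)
t=0.040: state=(0.955, 0.044, 0.001)
t=0.060: state=(0.953, 0.046, 0.001)
continuing one RK4 step at a time; state shown every 10 steps (Δt=0.2):
t=0.200: state=(0.941, 0.055, 0.004)
t=0.400: state=(0.919, 0.072, 0.009)
t=0.600: state=(0.891, 0.093, 0.016)
t=0.800: state=(0.857, 0.119, 0.024)
t=1.000: state=(0.816, 0.149, 0.035)
t=1.200: state=(0.766, 0.185, 0.049)
t=1.400: state=(0.710, 0.225, 0.065)
t=1.600: state=(0.648, 0.267, 0.085)
t=1.800: state=(0.582, 0.309, 0.108)
t=2.000: state=(0.515, 0.350, 0.135)
t=2.200: state=(0.449, 0.386, 0.165)
t=2.400: state=(0.387, 0.416, 0.197)
t=2.600: state=(0.330, 0.438, 0.232)
t=2.800: state=(0.279, 0.452, 0.268)
t=3.000: state=(0.236, 0.459, 0.305)
t=3.200: state=(0.199, 0.459, 0.342)
t=3.300: state=(0.182, 0.457, 0.361)
compare at T: S=0.182, I=0.457, R=0.361

largest component: I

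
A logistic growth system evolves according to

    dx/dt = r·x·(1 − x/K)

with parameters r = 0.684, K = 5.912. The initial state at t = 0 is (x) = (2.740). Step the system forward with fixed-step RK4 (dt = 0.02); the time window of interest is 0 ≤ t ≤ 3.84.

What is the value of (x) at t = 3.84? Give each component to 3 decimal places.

(x) = (5.455)

t=0.000: state=(2.740)
step 1 (dt=0.02): k1=(1.006), k2=(1.006), k3=(1.006), k4=(1.007); state += dt/6·(k1+2k2+2k3+k4)
t=0.020: state=(2.760)
t=0.040: state=(2.780)
t=0.060: state=(2.800)
continuing one RK4 step at a time; state shown every 10 steps (Δt=0.2):
t=0.200: state=(2.942)
t=0.400: state=(3.144)
t=0.600: state=(3.344)
t=0.800: state=(3.541)
t=1.000: state=(3.732)
t=1.200: state=(3.917)
t=1.400: state=(4.093)
t=1.600: state=(4.261)
t=1.800: state=(4.419)
t=2.000: state=(4.566)
t=2.200: state=(4.703)
t=2.400: state=(4.829)
t=2.600: state=(4.945)
t=2.800: state=(5.051)
t=3.000: state=(5.147)
t=3.200: state=(5.233)
t=3.400: state=(5.311)
t=3.600: state=(5.381)
t=3.800: state=(5.444)
t=3.840: state=(5.455)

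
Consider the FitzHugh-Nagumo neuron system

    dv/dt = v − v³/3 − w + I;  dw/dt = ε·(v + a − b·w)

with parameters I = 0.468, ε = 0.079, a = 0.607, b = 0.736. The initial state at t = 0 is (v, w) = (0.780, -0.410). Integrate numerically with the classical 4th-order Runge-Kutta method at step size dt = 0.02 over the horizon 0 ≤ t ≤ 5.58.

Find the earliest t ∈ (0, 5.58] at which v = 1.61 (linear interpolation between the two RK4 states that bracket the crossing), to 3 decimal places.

t = 0.605

t=0.000: state=(0.780, -0.410)
step 1 (dt=0.02): k1=(1.500, 0.133), k2=(1.504, 0.135), k3=(1.504, 0.135), k4=(1.508, 0.136); state += dt/6·(k1+2k2+2k3+k4)
t=0.020: state=(0.810, -0.407)
t=0.040: state=(0.840, -0.405)
t=0.060: state=(0.871, -0.402)
continuing one RK4 step at a time; state shown every 10 steps (Δt=0.2):
t=0.200: state=(1.084, -0.381)
t=0.400: state=(1.371, -0.348)
t=0.600: state=(1.605, -0.311)
next step: t=0.620: state=(1.625, -0.307) — v has crossed 1.61
linear interpolation between t=0.600 (1.60534) and t=0.620 (1.62509) → t≈0.605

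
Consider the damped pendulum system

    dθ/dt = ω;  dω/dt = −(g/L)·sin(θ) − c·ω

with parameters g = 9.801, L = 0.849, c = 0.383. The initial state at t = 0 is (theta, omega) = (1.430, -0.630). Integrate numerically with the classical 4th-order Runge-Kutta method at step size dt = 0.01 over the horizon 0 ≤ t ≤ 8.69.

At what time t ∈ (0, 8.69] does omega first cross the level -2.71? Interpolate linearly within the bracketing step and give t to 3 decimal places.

t=0.000: state=(1.430, -0.630)
step 1 (dt=0.01): k1=(-0.630, -11.189), k2=(-0.686, -11.162), k3=(-0.686, -11.162), k4=(-0.742, -11.135); state += dt/6·(k1+2k2+2k3+k4)
t=0.010: state=(1.423, -0.742)
t=0.020: state=(1.415, -0.853)
t=0.030: state=(1.406, -0.963)
t=0.200: state=(1.090, -2.710)
next step: t=0.210: state=(1.062, -2.801) — omega has crossed -2.71
linear interpolation between t=0.200 (-2.70994) and t=0.210 (-2.80097) → t≈0.200

t = 0.200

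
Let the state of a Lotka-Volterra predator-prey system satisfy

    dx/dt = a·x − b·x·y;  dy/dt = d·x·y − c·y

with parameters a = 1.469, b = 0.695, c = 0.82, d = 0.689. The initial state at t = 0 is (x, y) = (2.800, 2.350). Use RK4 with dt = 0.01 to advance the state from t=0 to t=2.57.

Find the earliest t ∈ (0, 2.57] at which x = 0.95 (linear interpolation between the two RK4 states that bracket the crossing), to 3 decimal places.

t = 1.076

t=0.000: state=(2.800, 2.350)
step 1 (dt=0.01): k1=(-0.460, 2.607), k2=(-0.485, 2.617), k3=(-0.485, 2.617), k4=(-0.510, 2.628); state += dt/6·(k1+2k2+2k3+k4)
t=0.010: state=(2.795, 2.376)
t=0.020: state=(2.790, 2.403)
t=0.030: state=(2.784, 2.429)
continuing one RK4 step at a time; state shown every 10 steps (Δt=0.1):
t=0.100: state=(2.729, 2.620)
t=0.200: state=(2.609, 2.902)
t=0.300: state=(2.446, 3.183)
t=0.400: state=(2.250, 3.447)
t=0.500: state=(2.033, 3.681)
t=0.600: state=(1.811, 3.872)
t=0.700: state=(1.594, 4.011)
t=0.800: state=(1.393, 4.095)
t=0.900: state=(1.212, 4.126)
t=1.000: state=(1.054, 4.110)
t=1.070: state=(0.957, 4.073)
next step: t=1.080: state=(0.945, 4.066) — x has crossed 0.95
linear interpolation between t=1.070 (0.95749) and t=1.080 (0.94457) → t≈1.076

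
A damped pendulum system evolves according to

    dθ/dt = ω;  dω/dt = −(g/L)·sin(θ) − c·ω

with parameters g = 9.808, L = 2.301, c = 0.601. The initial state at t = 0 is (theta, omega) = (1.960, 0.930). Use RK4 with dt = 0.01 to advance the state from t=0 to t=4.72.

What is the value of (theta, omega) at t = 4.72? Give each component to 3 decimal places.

t=0.000: state=(1.960, 0.930)
step 1 (dt=0.01): k1=(0.930, -4.503), k2=(0.907, -4.482), k3=(0.908, -4.482), k4=(0.885, -4.461); state += dt/6·(k1+2k2+2k3+k4)
t=0.010: state=(1.969, 0.885)
t=0.020: state=(1.978, 0.841)
t=0.030: state=(1.986, 0.797)
continuing one RK4 step at a time; state shown every 20 steps (Δt=0.2):
t=0.200: state=(2.061, 0.103)
t=0.400: state=(2.008, -0.623)
t=0.600: state=(1.815, -1.305)
t=0.800: state=(1.488, -1.954)
t=1.000: state=(1.040, -2.493)
t=1.200: state=(0.508, -2.765)
t=1.400: state=(-0.038, -2.631)
t=1.600: state=(-0.517, -2.104)
t=1.800: state=(-0.865, -1.347)
t=2.000: state=(-1.052, -0.531)
t=2.200: state=(-1.080, 0.238)
t=2.400: state=(-0.964, 0.900)
t=2.600: state=(-0.731, 1.402)
t=2.800: state=(-0.419, 1.679)
t=3.000: state=(-0.078, 1.683)
t=3.200: state=(0.237, 1.423)
t=3.400: state=(0.479, 0.973)
t=3.600: state=(0.620, 0.437)
t=3.800: state=(0.654, -0.096)
t=4.000: state=(0.587, -0.557)
t=4.200: state=(0.440, -0.890)
t=4.400: state=(0.242, -1.058)
t=4.600: state=(0.028, -1.044)
t=4.720: state=(-0.092, -0.955)

(theta, omega) = (-0.092, -0.955)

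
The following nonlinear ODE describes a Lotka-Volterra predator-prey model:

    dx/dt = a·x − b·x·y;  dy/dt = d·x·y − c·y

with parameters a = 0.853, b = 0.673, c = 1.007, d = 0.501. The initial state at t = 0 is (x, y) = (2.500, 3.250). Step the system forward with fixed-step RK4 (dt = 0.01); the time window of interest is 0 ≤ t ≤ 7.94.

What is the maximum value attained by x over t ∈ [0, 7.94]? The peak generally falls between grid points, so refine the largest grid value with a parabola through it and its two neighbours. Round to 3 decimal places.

max x = 4.921

t=0.000: state=(2.500, 3.250)
step 1 (dt=0.01): k1=(-3.336, 0.798), k2=(-3.320, 0.772), k3=(-3.320, 0.772), k4=(-3.304, 0.746); state += dt/6·(k1+2k2+2k3+k4)
t=0.010: state=(2.467, 3.258)
t=0.020: state=(2.434, 3.265)
t=0.030: state=(2.401, 3.272)
continuing one RK4 step at a time; state shown every 50 steps (Δt=0.5):
t=0.500: state=(1.281, 3.095)
t=1.000: state=(0.776, 2.396)
t=1.500: state=(0.597, 1.713)
t=2.000: state=(0.564, 1.195)
t=2.500: state=(0.616, 0.836)
t=3.000: state=(0.744, 0.598)
t=3.500: state=(0.958, 0.446)
t=4.000: state=(1.284, 0.356)
t=4.500: state=(1.759, 0.314)
t=5.000: state=(2.426, 0.319)
t=5.500: state=(3.304, 0.394)
t=6.000: state=(4.297, 0.617)
t=6.500: state=(4.917, 1.204)
t=7.000: state=(4.189, 2.358)
t=7.500: state=(2.422, 3.267)
t=7.940: state=(1.341, 3.135)
largest grid value and its neighbours: x(6.530)=4.92115, x(6.540)=4.92118, x(6.550)=4.92059
parabola through these three points peaks at t≈6.535 with x≈4.92124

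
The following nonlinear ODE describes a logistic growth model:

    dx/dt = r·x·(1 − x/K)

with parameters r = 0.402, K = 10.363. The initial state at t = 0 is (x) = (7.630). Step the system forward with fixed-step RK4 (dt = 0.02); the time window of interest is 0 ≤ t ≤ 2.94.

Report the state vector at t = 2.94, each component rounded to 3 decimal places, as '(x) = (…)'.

t=0.000: state=(7.630)
step 1 (dt=0.02): k1=(0.809), k2=(0.807), k3=(0.807), k4=(0.806); state += dt/6·(k1+2k2+2k3+k4)
t=0.020: state=(7.646)
t=0.040: state=(7.662)
t=0.060: state=(7.678)
continuing one RK4 step at a time; state shown every 5 steps (Δt=0.1):
t=0.100: state=(7.710)
t=0.200: state=(7.789)
t=0.300: state=(7.866)
t=0.400: state=(7.941)
t=0.500: state=(8.015)
t=0.600: state=(8.087)
t=0.700: state=(8.158)
t=0.800: state=(8.227)
t=0.900: state=(8.294)
t=1.000: state=(8.360)
t=1.100: state=(8.424)
t=1.200: state=(8.487)
t=1.300: state=(8.548)
t=1.400: state=(8.607)
t=1.500: state=(8.665)
t=1.600: state=(8.721)
t=1.700: state=(8.776)
t=1.800: state=(8.829)
t=1.900: state=(8.881)
t=2.000: state=(8.931)
t=2.100: state=(8.980)
t=2.200: state=(9.028)
t=2.300: state=(9.074)
t=2.400: state=(9.118)
t=2.500: state=(9.162)
t=2.600: state=(9.204)
t=2.700: state=(9.245)
t=2.800: state=(9.284)
t=2.900: state=(9.322)
t=2.940: state=(9.337)

(x) = (9.337)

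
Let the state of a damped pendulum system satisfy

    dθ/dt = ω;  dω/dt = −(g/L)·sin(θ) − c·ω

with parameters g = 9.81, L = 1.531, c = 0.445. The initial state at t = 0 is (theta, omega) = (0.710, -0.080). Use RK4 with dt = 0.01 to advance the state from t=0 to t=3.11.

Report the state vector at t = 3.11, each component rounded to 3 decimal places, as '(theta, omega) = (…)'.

(theta, omega) = (0.068, -0.882)

t=0.000: state=(0.710, -0.080)
step 1 (dt=0.01): k1=(-0.080, -4.141), k2=(-0.101, -4.130), k3=(-0.101, -4.129), k4=(-0.121, -4.118); state += dt/6·(k1+2k2+2k3+k4)
t=0.010: state=(0.709, -0.121)
t=0.020: state=(0.708, -0.162)
t=0.030: state=(0.706, -0.203)
continuing one RK4 step at a time; state shown every 20 steps (Δt=0.2):
t=0.200: state=(0.615, -0.839)
t=0.400: state=(0.390, -1.365)
t=0.600: state=(0.093, -1.541)
t=0.800: state=(-0.201, -1.338)
t=1.000: state=(-0.422, -0.837)
t=1.200: state=(-0.526, -0.194)
t=1.400: state=(-0.500, 0.436)
t=1.600: state=(-0.362, 0.918)
t=1.800: state=(-0.150, 1.153)
t=2.000: state=(0.080, 1.094)
t=2.200: state=(0.271, 0.779)
t=2.400: state=(0.381, 0.311)
t=2.600: state=(0.393, -0.188)
t=2.800: state=(0.312, -0.602)
t=3.000: state=(0.164, -0.843)
t=3.110: state=(0.068, -0.882)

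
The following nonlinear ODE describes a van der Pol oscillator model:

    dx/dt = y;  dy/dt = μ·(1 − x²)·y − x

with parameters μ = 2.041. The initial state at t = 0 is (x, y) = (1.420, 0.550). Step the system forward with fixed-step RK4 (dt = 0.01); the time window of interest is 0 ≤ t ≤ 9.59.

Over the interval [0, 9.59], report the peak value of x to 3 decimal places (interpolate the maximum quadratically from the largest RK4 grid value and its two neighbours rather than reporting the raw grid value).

t=0.000: state=(1.420, 0.550)
step 1 (dt=0.01): k1=(0.550, -2.561), k2=(0.537, -2.546), k3=(0.537, -2.546), k4=(0.525, -2.530); state += dt/6·(k1+2k2+2k3+k4)
t=0.010: state=(1.425, 0.525)
t=0.020: state=(1.430, 0.499)
t=0.030: state=(1.435, 0.475)
continuing one RK4 step at a time; state shown every 50 steps (Δt=0.5):
t=0.500: state=(1.455, -0.261)
t=1.000: state=(1.239, -0.581)
t=1.500: state=(0.853, -1.029)
t=2.000: state=(0.049, -2.503)
t=2.500: state=(-1.619, -2.638)
t=3.000: state=(-2.007, 0.146)
t=3.500: state=(-1.869, 0.340)
t=4.000: state=(-1.682, 0.408)
t=4.500: state=(-1.454, 0.514)
t=5.000: state=(-1.150, 0.733)
t=5.500: state=(-0.658, 1.361)
t=6.000: state=(0.474, 3.496)
t=6.500: state=(1.934, 0.960)
t=7.000: state=(1.974, -0.267)
t=7.500: state=(1.812, -0.361)
t=8.000: state=(1.614, -0.436)
t=8.500: state=(1.367, -0.566)
t=9.000: state=(1.022, -0.861)
t=9.500: state=(0.404, -1.817)
t=9.590: state=(0.225, -2.174)
largest grid value and its neighbours: x(6.720)=2.02013, x(6.730)=2.02015, x(6.740)=2.01997
parabola through these three points peaks at t≈6.726 with x≈2.02017

max x = 2.020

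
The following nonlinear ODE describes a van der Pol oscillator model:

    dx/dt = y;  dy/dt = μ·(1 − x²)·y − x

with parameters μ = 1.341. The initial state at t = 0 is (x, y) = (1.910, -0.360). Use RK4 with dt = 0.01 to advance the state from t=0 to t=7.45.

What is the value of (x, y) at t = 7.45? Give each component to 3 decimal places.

(x, y) = (1.674, -0.567)

t=0.000: state=(1.910, -0.360)
step 1 (dt=0.01): k1=(-0.360, -0.632), k2=(-0.363, -0.622), k3=(-0.363, -0.622), k4=(-0.366, -0.613); state += dt/6·(k1+2k2+2k3+k4)
t=0.010: state=(1.906, -0.366)
t=0.020: state=(1.903, -0.372)
t=0.030: state=(1.899, -0.378)
continuing one RK4 step at a time; state shown every 25 steps (Δt=0.25):
t=0.250: state=(1.804, -0.477)
t=0.500: state=(1.674, -0.560)
t=0.750: state=(1.524, -0.645)
t=1.000: state=(1.350, -0.756)
t=1.250: state=(1.142, -0.913)
t=1.500: state=(0.886, -1.157)
t=1.750: state=(0.551, -1.551)
t=2.000: state=(0.091, -2.178)
t=2.250: state=(-0.549, -2.908)
t=2.500: state=(-1.292, -2.783)
t=2.750: state=(-1.822, -1.358)
t=3.000: state=(-2.003, -0.228)
t=3.250: state=(-1.993, 0.233)
t=3.500: state=(-1.910, 0.408)
t=3.750: state=(-1.795, 0.499)
t=4.000: state=(-1.661, 0.574)
t=4.250: state=(-1.507, 0.659)
t=4.500: state=(-1.329, 0.772)
t=4.750: state=(-1.117, 0.936)
t=5.000: state=(-0.854, 1.192)
t=5.250: state=(-0.508, 1.608)
t=5.500: state=(-0.029, 2.262)
t=5.750: state=(0.630, 2.964)
t=6.000: state=(1.368, 2.669)
t=6.250: state=(1.857, 1.194)
t=6.500: state=(2.009, 0.151)
t=6.750: state=(1.986, -0.261)
t=7.000: state=(1.898, -0.421)
t=7.250: state=(1.782, -0.508)
t=7.450: state=(1.674, -0.567)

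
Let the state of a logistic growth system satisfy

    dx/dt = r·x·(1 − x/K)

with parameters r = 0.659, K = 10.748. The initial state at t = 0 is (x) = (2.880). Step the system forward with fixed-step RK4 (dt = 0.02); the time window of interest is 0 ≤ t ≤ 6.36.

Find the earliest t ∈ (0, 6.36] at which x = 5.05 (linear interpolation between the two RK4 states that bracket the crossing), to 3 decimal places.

t=0.000: state=(2.880)
step 1 (dt=0.02): k1=(1.389), k2=(1.394), k3=(1.394), k4=(1.398); state += dt/6·(k1+2k2+2k3+k4)
t=0.020: state=(2.908)
t=0.040: state=(2.936)
t=0.060: state=(2.964)
continuing one RK4 step at a time; state shown every 25 steps (Δt=0.5):
t=0.500: state=(3.625)
t=1.000: state=(4.453)
t=1.340: state=(5.047)
next step: t=1.360: state=(5.082) — x has crossed 5.05
linear interpolation between t=1.340 (5.04672) and t=1.360 (5.08201) → t≈1.342

t = 1.342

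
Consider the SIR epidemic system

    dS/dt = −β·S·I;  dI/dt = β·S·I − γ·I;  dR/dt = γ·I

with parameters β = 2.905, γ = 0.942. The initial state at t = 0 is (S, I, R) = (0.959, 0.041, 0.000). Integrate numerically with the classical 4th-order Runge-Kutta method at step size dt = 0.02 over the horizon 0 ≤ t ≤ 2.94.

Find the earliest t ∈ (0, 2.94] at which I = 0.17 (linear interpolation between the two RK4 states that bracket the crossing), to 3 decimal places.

t=0.000: state=(0.959, 0.041, 0.000)
step 1 (dt=0.02): k1=(-0.114, 0.076, 0.039), k2=(-0.116, 0.077, 0.039), k3=(-0.116, 0.077, 0.039), k4=(-0.118, 0.078, 0.040); state += dt/6·(k1+2k2+2k3+k4)
t=0.020: state=(0.957, 0.043, 0.001)
t=0.040: state=(0.954, 0.044, 0.002)
t=0.060: state=(0.952, 0.046, 0.002)
continuing one RK4 step at a time; state shown every 5 steps (Δt=0.1):
t=0.100: state=(0.947, 0.049, 0.004)
t=0.200: state=(0.932, 0.059, 0.009)
t=0.300: state=(0.915, 0.070, 0.015)
t=0.400: state=(0.895, 0.083, 0.023)
t=0.500: state=(0.871, 0.098, 0.031)
t=0.600: state=(0.845, 0.114, 0.041)
t=0.700: state=(0.816, 0.132, 0.053)
t=0.800: state=(0.783, 0.151, 0.066)
t=0.880: state=(0.754, 0.168, 0.078)
next step: t=0.900: state=(0.747, 0.172, 0.081) — I has crossed 0.17
linear interpolation between t=0.880 (0.16793) and t=0.900 (0.17214) → t≈0.890

t = 0.890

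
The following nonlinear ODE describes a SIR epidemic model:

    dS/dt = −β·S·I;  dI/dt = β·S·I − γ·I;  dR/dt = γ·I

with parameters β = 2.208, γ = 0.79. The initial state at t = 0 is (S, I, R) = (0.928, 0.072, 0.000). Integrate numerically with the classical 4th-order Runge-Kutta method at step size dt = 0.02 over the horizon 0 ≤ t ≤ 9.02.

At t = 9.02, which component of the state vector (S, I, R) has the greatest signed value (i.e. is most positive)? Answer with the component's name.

t=0.000: state=(0.928, 0.072, 0.000)
step 1 (dt=0.02): k1=(-0.148, 0.091, 0.057), k2=(-0.149, 0.092, 0.058), k3=(-0.149, 0.092, 0.058), k4=(-0.151, 0.092, 0.058); state += dt/6·(k1+2k2+2k3+k4)
t=0.020: state=(0.925, 0.074, 0.001)
t=0.040: state=(0.922, 0.076, 0.002)
t=0.060: state=(0.919, 0.078, 0.004)
continuing one RK4 step at a time; state shown every 25 steps (Δt=0.5):
t=0.500: state=(0.832, 0.129, 0.039)
t=1.000: state=(0.694, 0.202, 0.104)
t=1.500: state=(0.534, 0.268, 0.198)
t=2.000: state=(0.389, 0.300, 0.311)
t=2.500: state=(0.280, 0.291, 0.429)
t=3.000: state=(0.206, 0.256, 0.538)
t=3.500: state=(0.160, 0.211, 0.630)
t=4.000: state=(0.130, 0.166, 0.704)
t=4.500: state=(0.110, 0.128, 0.762)
t=5.000: state=(0.098, 0.096, 0.806)
t=5.500: state=(0.089, 0.072, 0.839)
t=6.000: state=(0.083, 0.053, 0.864)
t=6.500: state=(0.079, 0.039, 0.882)
t=7.000: state=(0.076, 0.029, 0.895)
t=7.500: state=(0.074, 0.021, 0.905)
t=8.000: state=(0.073, 0.015, 0.912)
t=8.500: state=(0.071, 0.011, 0.917)
t=9.000: state=(0.071, 0.008, 0.921)
t=9.020: state=(0.071, 0.008, 0.921)
compare at T: S=0.071, I=0.008, R=0.921

largest component: R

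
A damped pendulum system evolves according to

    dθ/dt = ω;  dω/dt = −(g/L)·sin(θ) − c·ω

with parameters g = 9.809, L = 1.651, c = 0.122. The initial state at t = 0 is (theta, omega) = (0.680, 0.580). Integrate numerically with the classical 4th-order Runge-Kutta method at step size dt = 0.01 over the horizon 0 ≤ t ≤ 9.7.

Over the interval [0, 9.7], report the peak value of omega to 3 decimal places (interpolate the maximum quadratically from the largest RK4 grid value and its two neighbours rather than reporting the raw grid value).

max omega = 1.531

t=0.000: state=(0.680, 0.580)
step 1 (dt=0.01): k1=(0.580, -3.807), k2=(0.561, -3.818), k3=(0.561, -3.817), k4=(0.542, -3.828); state += dt/6·(k1+2k2+2k3+k4)
t=0.010: state=(0.686, 0.542)
t=0.020: state=(0.691, 0.503)
t=0.030: state=(0.696, 0.465)
continuing one RK4 step at a time; state shown every 50 steps (Δt=0.5):
t=0.500: state=(0.495, -1.225)
t=1.000: state=(-0.277, -1.477)
t=1.500: state=(-0.665, 0.080)
t=2.000: state=(-0.229, 1.454)
t=2.500: state=(0.462, 0.971)
t=3.000: state=(0.547, -0.650)
t=3.500: state=(-0.040, -1.404)
t=4.000: state=(-0.542, -0.377)
t=4.500: state=(-0.351, 1.040)
t=5.000: state=(0.262, 1.104)
t=5.500: state=(0.514, -0.198)
t=6.000: state=(0.119, -1.185)
t=6.500: state=(-0.401, -0.640)
t=7.000: state=(-0.393, 0.655)
t=7.500: state=(0.102, 1.072)
t=8.000: state=(0.440, 0.125)
t=8.500: state=(0.211, -0.919)
t=9.000: state=(-0.268, -0.757)
t=9.500: state=(-0.384, 0.337)
t=9.700: state=(-0.276, 0.716)
largest grid value and its neighbours: omega(2.120)=1.53066, omega(2.130)=1.53123, omega(2.140)=1.53088
parabola through these three points peaks at t≈2.131 with omega≈1.53123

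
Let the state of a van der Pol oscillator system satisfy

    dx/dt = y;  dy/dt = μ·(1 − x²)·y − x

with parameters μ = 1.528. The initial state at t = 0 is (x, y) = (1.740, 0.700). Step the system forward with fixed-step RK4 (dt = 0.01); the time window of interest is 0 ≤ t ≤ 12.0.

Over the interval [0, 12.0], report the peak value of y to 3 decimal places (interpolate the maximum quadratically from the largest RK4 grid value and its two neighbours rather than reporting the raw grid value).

t=0.000: state=(1.740, 0.700)
step 1 (dt=0.01): k1=(0.700, -3.909), k2=(0.680, -3.864), k3=(0.681, -3.865), k4=(0.661, -3.820); state += dt/6·(k1+2k2+2k3+k4)
t=0.010: state=(1.747, 0.661)
t=0.020: state=(1.753, 0.624)
t=0.030: state=(1.759, 0.587)
continuing one RK4 step at a time; state shown every 50 steps (Δt=0.5):
t=0.500: state=(1.773, -0.304)
t=1.000: state=(1.553, -0.545)
t=1.500: state=(1.228, -0.777)
t=2.000: state=(0.731, -1.292)
t=2.500: state=(-0.216, -2.694)
t=3.000: state=(-1.677, -2.042)
t=3.500: state=(-2.008, 0.139)
t=4.000: state=(-1.845, 0.431)
t=4.500: state=(-1.599, 0.554)
t=5.000: state=(-1.278, 0.750)
t=5.500: state=(-0.808, 1.204)
t=6.000: state=(0.061, 2.476)
t=6.500: state=(1.545, 2.469)
t=7.000: state=(2.015, -0.046)
t=7.500: state=(1.871, -0.415)
t=8.000: state=(1.633, -0.538)
t=8.500: state=(1.324, -0.717)
t=9.000: state=(0.880, -1.120)
t=9.500: state=(0.086, -2.252)
t=10.000: state=(-1.379, -2.847)
t=10.500: state=(-2.014, -0.083)
t=11.000: state=(-1.896, 0.396)
t=11.500: state=(-1.666, 0.522)
t=12.000: state=(-1.368, 0.688)
largest grid value and its neighbours: y(6.280)=3.25527, y(6.290)=3.25555, y(6.300)=3.25252
parabola through these three points peaks at t≈6.286 with y≈3.25584

max y = 3.256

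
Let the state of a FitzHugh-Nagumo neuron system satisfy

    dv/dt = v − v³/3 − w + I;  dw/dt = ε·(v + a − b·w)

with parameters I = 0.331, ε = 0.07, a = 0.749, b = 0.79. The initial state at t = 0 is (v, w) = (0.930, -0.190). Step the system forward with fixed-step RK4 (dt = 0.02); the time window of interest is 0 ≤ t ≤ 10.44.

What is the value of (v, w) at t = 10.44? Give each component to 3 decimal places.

(v, w) = (1.076, 1.142)

t=0.000: state=(0.930, -0.190)
step 1 (dt=0.02): k1=(1.183, 0.128), k2=(1.183, 0.129), k3=(1.183, 0.129), k4=(1.183, 0.130); state += dt/6·(k1+2k2+2k3+k4)
t=0.020: state=(0.954, -0.187)
t=0.040: state=(0.977, -0.185)
t=0.060: state=(1.001, -0.182)
continuing one RK4 step at a time; state shown every 25 steps (Δt=0.5):
t=0.500: state=(1.467, -0.117)
t=1.000: state=(1.755, -0.032)
t=1.500: state=(1.835, 0.057)
t=2.000: state=(1.834, 0.145)
t=2.500: state=(1.808, 0.230)
t=3.000: state=(1.775, 0.311)
t=3.500: state=(1.739, 0.389)
t=4.000: state=(1.702, 0.464)
t=4.500: state=(1.664, 0.535)
t=5.000: state=(1.625, 0.603)
t=5.500: state=(1.586, 0.668)
t=6.000: state=(1.545, 0.730)
t=6.500: state=(1.503, 0.788)
t=7.000: state=(1.459, 0.844)
t=7.500: state=(1.413, 0.896)
t=8.000: state=(1.366, 0.946)
t=8.500: state=(1.315, 0.992)
t=9.000: state=(1.261, 1.035)
t=9.500: state=(1.203, 1.076)
t=10.000: state=(1.139, 1.112)
t=10.440: state=(1.076, 1.142)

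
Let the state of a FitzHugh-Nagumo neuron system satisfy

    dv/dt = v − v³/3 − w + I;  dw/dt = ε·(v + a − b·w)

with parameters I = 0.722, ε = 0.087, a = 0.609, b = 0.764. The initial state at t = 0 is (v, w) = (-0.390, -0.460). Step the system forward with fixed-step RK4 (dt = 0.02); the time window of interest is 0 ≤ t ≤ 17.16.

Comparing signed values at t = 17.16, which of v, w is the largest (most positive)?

largest component: w

t=0.000: state=(-0.390, -0.460)
step 1 (dt=0.02): k1=(0.812, 0.050), k2=(0.818, 0.050), k3=(0.818, 0.050), k4=(0.825, 0.051); state += dt/6·(k1+2k2+2k3+k4)
t=0.020: state=(-0.374, -0.459)
t=0.040: state=(-0.357, -0.458)
t=0.060: state=(-0.340, -0.457)
continuing one RK4 step at a time; state shown every 50 steps (Δt=1):
t=1.000: state=(0.888, -0.365)
t=2.000: state=(1.981, -0.157)
t=3.000: state=(2.013, 0.075)
t=4.000: state=(1.945, 0.288)
t=5.000: state=(1.872, 0.481)
t=6.000: state=(1.798, 0.656)
t=7.000: state=(1.724, 0.813)
t=8.000: state=(1.648, 0.954)
t=9.000: state=(1.571, 1.079)
t=10.000: state=(1.491, 1.190)
t=11.000: state=(1.407, 1.287)
t=12.000: state=(1.318, 1.370)
t=13.000: state=(1.220, 1.440)
t=14.000: state=(1.109, 1.497)
t=15.000: state=(0.975, 1.540)
t=16.000: state=(0.795, 1.567)
t=17.000: state=(0.507, 1.573)
t=17.160: state=(0.442, 1.571)
compare at T: v=0.442, w=1.571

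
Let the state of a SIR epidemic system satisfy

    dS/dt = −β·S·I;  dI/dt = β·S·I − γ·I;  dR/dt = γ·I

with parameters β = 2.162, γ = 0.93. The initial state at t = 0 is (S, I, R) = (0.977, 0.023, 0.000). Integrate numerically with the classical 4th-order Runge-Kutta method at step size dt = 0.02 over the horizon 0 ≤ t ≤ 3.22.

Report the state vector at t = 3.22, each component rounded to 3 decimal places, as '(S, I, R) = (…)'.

t=0.000: state=(0.977, 0.023, 0.000)
step 1 (dt=0.02): k1=(-0.049, 0.027, 0.021), k2=(-0.049, 0.027, 0.022), k3=(-0.049, 0.027, 0.022), k4=(-0.050, 0.028, 0.022); state += dt/6·(k1+2k2+2k3+k4)
t=0.020: state=(0.976, 0.024, 0.000)
t=0.040: state=(0.975, 0.024, 0.001)
t=0.060: state=(0.974, 0.025, 0.001)
continuing one RK4 step at a time; state shown every 10 steps (Δt=0.2):
t=0.200: state=(0.966, 0.029, 0.005)
t=0.400: state=(0.953, 0.037, 0.011)
t=0.600: state=(0.936, 0.046, 0.019)
t=0.800: state=(0.915, 0.057, 0.028)
t=1.000: state=(0.891, 0.069, 0.040)
t=1.200: state=(0.862, 0.084, 0.054)
t=1.400: state=(0.828, 0.101, 0.071)
t=1.600: state=(0.790, 0.119, 0.092)
t=1.800: state=(0.747, 0.137, 0.115)
t=2.000: state=(0.701, 0.156, 0.143)
t=2.200: state=(0.653, 0.174, 0.173)
t=2.400: state=(0.604, 0.189, 0.207)
t=2.600: state=(0.555, 0.202, 0.244)
t=2.800: state=(0.507, 0.211, 0.282)
t=3.000: state=(0.462, 0.216, 0.322)
t=3.200: state=(0.421, 0.217, 0.362)
t=3.220: state=(0.417, 0.217, 0.366)

(S, I, R) = (0.417, 0.217, 0.366)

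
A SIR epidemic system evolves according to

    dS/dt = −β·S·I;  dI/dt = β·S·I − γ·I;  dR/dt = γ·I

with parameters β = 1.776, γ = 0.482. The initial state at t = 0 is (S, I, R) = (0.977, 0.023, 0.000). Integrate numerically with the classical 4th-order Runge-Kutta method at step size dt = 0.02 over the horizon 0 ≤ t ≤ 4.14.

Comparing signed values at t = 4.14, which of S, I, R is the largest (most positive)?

largest component: R

t=0.000: state=(0.977, 0.023, 0.000)
step 1 (dt=0.02): k1=(-0.040, 0.029, 0.011), k2=(-0.040, 0.029, 0.011), k3=(-0.040, 0.029, 0.011), k4=(-0.041, 0.030, 0.011); state += dt/6·(k1+2k2+2k3+k4)
t=0.020: state=(0.976, 0.024, 0.000)
t=0.040: state=(0.975, 0.024, 0.000)
t=0.060: state=(0.975, 0.025, 0.001)
continuing one RK4 step at a time; state shown every 10 steps (Δt=0.2):
t=0.200: state=(0.968, 0.030, 0.003)
t=0.400: state=(0.957, 0.038, 0.006)
t=0.600: state=(0.942, 0.048, 0.010)
t=0.800: state=(0.924, 0.061, 0.015)
t=1.000: state=(0.902, 0.076, 0.022)
t=1.200: state=(0.875, 0.095, 0.030)
t=1.400: state=(0.843, 0.117, 0.040)
t=1.600: state=(0.805, 0.142, 0.053)
t=1.800: state=(0.761, 0.171, 0.068)
t=2.000: state=(0.713, 0.202, 0.086)
t=2.200: state=(0.660, 0.234, 0.107)
t=2.400: state=(0.604, 0.266, 0.131)
t=2.600: state=(0.546, 0.296, 0.158)
t=2.800: state=(0.489, 0.323, 0.188)
t=3.000: state=(0.435, 0.346, 0.220)
t=3.200: state=(0.383, 0.363, 0.254)
t=3.400: state=(0.336, 0.374, 0.290)
t=3.600: state=(0.294, 0.380, 0.326)
t=3.800: state=(0.257, 0.381, 0.363)
t=4.000: state=(0.224, 0.376, 0.399)
t=4.140: state=(0.205, 0.371, 0.424)
compare at T: S=0.205, I=0.371, R=0.424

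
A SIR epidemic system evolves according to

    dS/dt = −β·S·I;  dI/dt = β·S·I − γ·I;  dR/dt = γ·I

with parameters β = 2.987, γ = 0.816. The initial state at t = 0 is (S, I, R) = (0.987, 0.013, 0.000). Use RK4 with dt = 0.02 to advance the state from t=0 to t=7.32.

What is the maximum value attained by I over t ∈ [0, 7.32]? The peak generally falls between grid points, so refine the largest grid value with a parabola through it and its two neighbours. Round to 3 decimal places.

t=0.000: state=(0.987, 0.013, 0.000)
step 1 (dt=0.02): k1=(-0.038, 0.028, 0.011), k2=(-0.039, 0.028, 0.011), k3=(-0.039, 0.028, 0.011), k4=(-0.040, 0.029, 0.011); state += dt/6·(k1+2k2+2k3+k4)
t=0.020: state=(0.986, 0.014, 0.000)
t=0.040: state=(0.985, 0.014, 0.000)
t=0.060: state=(0.985, 0.015, 0.001)
continuing one RK4 step at a time; state shown every 25 steps (Δt=0.5):
t=0.500: state=(0.954, 0.037, 0.009)
t=1.000: state=(0.868, 0.097, 0.035)
t=1.500: state=(0.695, 0.209, 0.096)
t=2.000: state=(0.462, 0.331, 0.207)
t=2.500: state=(0.270, 0.376, 0.355)
t=3.000: state=(0.157, 0.341, 0.503)
t=3.500: state=(0.099, 0.273, 0.628)
t=4.000: state=(0.069, 0.205, 0.725)
t=4.500: state=(0.053, 0.149, 0.797)
t=5.000: state=(0.044, 0.107, 0.849)
t=5.500: state=(0.039, 0.075, 0.886)
t=6.000: state=(0.035, 0.053, 0.912)
t=6.500: state=(0.033, 0.037, 0.930)
t=7.000: state=(0.031, 0.026, 0.943)
t=7.320: state=(0.031, 0.021, 0.949)
largest grid value and its neighbours: I(2.460)=0.37577, I(2.480)=0.37589, I(2.500)=0.37588
parabola through these three points peaks at t≈2.488 with I≈0.37590

max I = 0.376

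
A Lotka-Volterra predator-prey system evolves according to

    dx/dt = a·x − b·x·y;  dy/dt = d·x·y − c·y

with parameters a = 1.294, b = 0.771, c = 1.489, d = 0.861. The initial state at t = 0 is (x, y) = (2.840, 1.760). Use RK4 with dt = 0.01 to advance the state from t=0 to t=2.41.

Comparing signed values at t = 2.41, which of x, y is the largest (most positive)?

t=0.000: state=(2.840, 1.760)
step 1 (dt=0.01): k1=(-0.179, 1.683), k2=(-0.197, 1.690), k3=(-0.197, 1.690), k4=(-0.216, 1.696); state += dt/6·(k1+2k2+2k3+k4)
t=0.010: state=(2.838, 1.777)
t=0.020: state=(2.836, 1.794)
t=0.030: state=(2.833, 1.811)
continuing one RK4 step at a time; state shown every 10 steps (Δt=0.1):
t=0.100: state=(2.803, 1.934)
t=0.200: state=(2.730, 2.115)
t=0.300: state=(2.621, 2.295)
t=0.400: state=(2.483, 2.464)
t=0.500: state=(2.323, 2.612)
t=0.600: state=(2.152, 2.729)
t=0.700: state=(1.978, 2.808)
t=0.800: state=(1.809, 2.848)
t=0.900: state=(1.653, 2.848)
t=1.000: state=(1.512, 2.812)
t=1.100: state=(1.389, 2.745)
t=1.200: state=(1.284, 2.653)
t=1.300: state=(1.196, 2.544)
t=1.400: state=(1.124, 2.421)
t=1.500: state=(1.066, 2.293)
t=1.600: state=(1.022, 2.161)
t=1.700: state=(0.990, 2.030)
t=1.800: state=(0.968, 1.903)
t=1.900: state=(0.956, 1.781)
t=2.000: state=(0.953, 1.666)
t=2.100: state=(0.958, 1.559)
t=2.200: state=(0.970, 1.459)
t=2.300: state=(0.990, 1.368)
t=2.400: state=(1.018, 1.285)
t=2.410: state=(1.021, 1.277)
compare at T: x=1.021, y=1.277

largest component: y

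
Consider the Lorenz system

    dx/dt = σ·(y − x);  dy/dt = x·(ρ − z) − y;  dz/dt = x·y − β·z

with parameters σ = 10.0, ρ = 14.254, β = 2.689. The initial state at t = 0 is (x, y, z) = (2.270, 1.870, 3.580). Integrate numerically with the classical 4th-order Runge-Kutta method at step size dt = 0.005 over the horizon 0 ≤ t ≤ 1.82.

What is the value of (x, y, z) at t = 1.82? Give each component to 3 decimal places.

(x, y, z) = (2.569, 2.264, 11.087)

t=0.000: state=(2.270, 1.870, 3.580)
step 1 (dt=0.005): k1=(-4.000, 22.360, -5.382), k2=(-3.341, 22.228, -5.238), k3=(-3.361, 22.245, -5.236), k4=(-2.720, 22.128, -5.092); state += dt/6·(k1+2k2+2k3+k4)
t=0.005: state=(2.253, 1.981, 3.554)
t=0.010: state=(2.243, 2.091, 3.529)
t=0.015: state=(2.238, 2.201, 3.506)
continuing one RK4 step at a time; state shown every 20 steps (Δt=0.1):
t=0.100: state=(2.845, 4.189, 3.394)
t=0.200: state=(4.844, 7.499, 4.568)
t=0.300: state=(8.005, 11.411, 9.000)
t=0.400: state=(10.513, 11.348, 16.892)
t=0.500: state=(8.945, 5.379, 20.407)
t=0.600: state=(5.036, 1.503, 17.511)
t=0.700: state=(2.471, 0.848, 13.707)
t=0.800: state=(1.532, 1.136, 10.633)
t=0.900: state=(1.475, 1.699, 8.305)
t=1.000: state=(1.933, 2.630, 6.665)
t=1.100: state=(2.916, 4.222, 5.818)
t=1.200: state=(4.626, 6.767, 6.271)
t=1.300: state=(7.125, 9.830, 9.180)
t=1.400: state=(9.361, 10.638, 14.860)
t=1.500: state=(8.963, 6.922, 18.788)
t=1.600: state=(6.153, 3.153, 17.585)
t=1.700: state=(3.720, 1.985, 14.450)
t=1.800: state=(2.648, 2.156, 11.581)
t=1.820: state=(2.569, 2.264, 11.087)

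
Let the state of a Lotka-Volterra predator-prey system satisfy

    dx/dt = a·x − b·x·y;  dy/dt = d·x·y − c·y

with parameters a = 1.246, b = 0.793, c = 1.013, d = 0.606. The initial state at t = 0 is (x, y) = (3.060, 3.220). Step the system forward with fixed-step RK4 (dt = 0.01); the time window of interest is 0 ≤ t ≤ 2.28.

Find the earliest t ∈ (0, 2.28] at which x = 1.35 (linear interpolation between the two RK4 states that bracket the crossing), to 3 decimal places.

t = 0.506

t=0.000: state=(3.060, 3.220)
step 1 (dt=0.01): k1=(-4.001, 2.709), k2=(-4.007, 2.681), k3=(-4.007, 2.681), k4=(-4.013, 2.653); state += dt/6·(k1+2k2+2k3+k4)
t=0.010: state=(3.020, 3.247)
t=0.020: state=(2.980, 3.273)
t=0.030: state=(2.940, 3.299)
continuing one RK4 step at a time; state shown every 10 steps (Δt=0.1):
t=0.100: state=(2.658, 3.460)
t=0.200: state=(2.272, 3.630)
t=0.300: state=(1.922, 3.724)
t=0.400: state=(1.618, 3.745)
t=0.500: state=(1.363, 3.704)
next step: t=0.510: state=(1.341, 3.697) — x has crossed 1.35
linear interpolation between t=0.500 (1.36346) and t=0.510 (1.34063) → t≈0.506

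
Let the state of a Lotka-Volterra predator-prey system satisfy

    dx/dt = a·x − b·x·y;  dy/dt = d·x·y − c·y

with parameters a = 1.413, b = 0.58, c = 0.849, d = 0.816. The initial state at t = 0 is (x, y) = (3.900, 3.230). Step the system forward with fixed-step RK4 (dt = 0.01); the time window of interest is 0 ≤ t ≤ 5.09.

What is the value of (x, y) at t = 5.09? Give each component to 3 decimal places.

t=0.000: state=(3.900, 3.230)
step 1 (dt=0.01): k1=(-1.796, 7.537), k2=(-1.876, 7.601), k3=(-1.877, 7.601), k4=(-1.958, 7.664); state += dt/6·(k1+2k2+2k3+k4)
t=0.010: state=(3.881, 3.306)
t=0.020: state=(3.861, 3.383)
t=0.030: state=(3.839, 3.462)
continuing one RK4 step at a time; state shown every 20 steps (Δt=0.2):
t=0.200: state=(3.234, 4.917)
t=0.400: state=(2.204, 6.475)
t=0.600: state=(1.307, 7.246)
t=0.800: state=(0.746, 7.198)
t=1.000: state=(0.441, 6.674)
t=1.200: state=(0.281, 5.965)
t=1.400: state=(0.195, 5.229)
t=1.600: state=(0.147, 4.536)
t=1.800: state=(0.119, 3.911)
t=2.000: state=(0.104, 3.360)
t=2.200: state=(0.096, 2.882)
t=2.400: state=(0.093, 2.469)
t=2.600: state=(0.095, 2.116)
t=2.800: state=(0.100, 1.814)
t=3.000: state=(0.110, 1.557)
t=3.200: state=(0.123, 1.339)
t=3.400: state=(0.141, 1.155)
t=3.600: state=(0.165, 0.999)
t=3.800: state=(0.197, 0.868)
t=4.000: state=(0.238, 0.759)
t=4.200: state=(0.290, 0.668)
t=4.400: state=(0.358, 0.595)
t=4.600: state=(0.445, 0.536)
t=4.800: state=(0.556, 0.490)
t=5.000: state=(0.699, 0.458)
t=5.090: state=(0.775, 0.448)

(x, y) = (0.775, 0.448)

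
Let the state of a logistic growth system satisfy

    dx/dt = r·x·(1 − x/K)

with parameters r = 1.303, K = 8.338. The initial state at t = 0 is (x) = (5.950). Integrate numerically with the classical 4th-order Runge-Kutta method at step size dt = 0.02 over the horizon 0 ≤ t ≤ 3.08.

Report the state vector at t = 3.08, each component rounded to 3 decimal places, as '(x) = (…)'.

t=0.000: state=(5.950)
step 1 (dt=0.02): k1=(2.220), k2=(2.208), k3=(2.208), k4=(2.196); state += dt/6·(k1+2k2+2k3+k4)
t=0.020: state=(5.994)
t=0.040: state=(6.038)
t=0.060: state=(6.081)
continuing one RK4 step at a time; state shown every 5 steps (Δt=0.1):
t=0.100: state=(6.166)
t=0.200: state=(6.368)
t=0.300: state=(6.558)
t=0.400: state=(6.733)
t=0.500: state=(6.895)
t=0.600: state=(7.044)
t=0.700: state=(7.180)
t=0.800: state=(7.304)
t=0.900: state=(7.417)
t=1.000: state=(7.518)
t=1.100: state=(7.610)
t=1.200: state=(7.692)
t=1.300: state=(7.765)
t=1.400: state=(7.831)
t=1.500: state=(7.890)
t=1.600: state=(7.942)
t=1.700: state=(7.988)
t=1.800: state=(8.029)
t=1.900: state=(8.066)
t=2.000: state=(8.098)
t=2.100: state=(8.127)
t=2.200: state=(8.152)
t=2.300: state=(8.174)
t=2.400: state=(8.194)
t=2.500: state=(8.211)
t=2.600: state=(8.226)
t=2.700: state=(8.240)
t=2.800: state=(8.252)
t=2.900: state=(8.262)
t=3.000: state=(8.271)
t=3.080: state=(8.278)

(x) = (8.278)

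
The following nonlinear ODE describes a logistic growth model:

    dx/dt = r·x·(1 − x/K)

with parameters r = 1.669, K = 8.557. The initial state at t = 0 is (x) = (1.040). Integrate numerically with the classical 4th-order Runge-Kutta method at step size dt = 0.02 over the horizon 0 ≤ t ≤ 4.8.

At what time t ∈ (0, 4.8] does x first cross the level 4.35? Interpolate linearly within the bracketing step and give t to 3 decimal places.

t = 1.205

t=0.000: state=(1.040)
step 1 (dt=0.02): k1=(1.525), k2=(1.544), k3=(1.544), k4=(1.564); state += dt/6·(k1+2k2+2k3+k4)
t=0.020: state=(1.071)
t=0.040: state=(1.103)
t=0.060: state=(1.135)
continuing one RK4 step at a time; state shown every 10 steps (Δt=0.2):
t=0.200: state=(1.385)
t=0.400: state=(1.818)
t=0.600: state=(2.341)
t=0.800: state=(2.949)
t=1.000: state=(3.623)
t=1.200: state=(4.332)
next step: t=1.220: state=(4.403) — x has crossed 4.35
linear interpolation between t=1.200 (4.33167) and t=1.220 (4.40304) → t≈1.205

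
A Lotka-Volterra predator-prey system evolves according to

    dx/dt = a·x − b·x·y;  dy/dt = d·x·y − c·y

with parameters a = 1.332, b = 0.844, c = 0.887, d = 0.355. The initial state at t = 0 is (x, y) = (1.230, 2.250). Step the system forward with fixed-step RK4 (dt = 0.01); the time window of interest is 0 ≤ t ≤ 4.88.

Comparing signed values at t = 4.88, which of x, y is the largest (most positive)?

t=0.000: state=(1.230, 2.250)
step 1 (dt=0.01): k1=(-0.697, -1.013), k2=(-0.690, -1.014), k3=(-0.690, -1.014), k4=(-0.683, -1.014); state += dt/6·(k1+2k2+2k3+k4)
t=0.010: state=(1.223, 2.240)
t=0.020: state=(1.216, 2.230)
t=0.030: state=(1.210, 2.220)
continuing one RK4 step at a time; state shown every 20 steps (Δt=0.2):
t=0.200: state=(1.117, 2.047)
t=0.400: state=(1.049, 1.851)
t=0.600: state=(1.018, 1.668)
t=0.800: state=(1.017, 1.501)
t=1.000: state=(1.044, 1.352)
t=1.200: state=(1.097, 1.222)
t=1.400: state=(1.176, 1.109)
t=1.600: state=(1.284, 1.013)
t=1.800: state=(1.422, 0.934)
t=2.000: state=(1.594, 0.870)
t=2.200: state=(1.804, 0.822)
t=2.400: state=(2.056, 0.789)
t=2.600: state=(2.352, 0.773)
t=2.800: state=(2.695, 0.774)
t=3.000: state=(3.083, 0.796)
t=3.200: state=(3.506, 0.842)
t=3.400: state=(3.946, 0.918)
t=3.600: state=(4.371, 1.033)
t=3.800: state=(4.730, 1.196)
t=4.000: state=(4.957, 1.414)
t=4.200: state=(4.984, 1.688)
t=4.400: state=(4.766, 2.001)
t=4.600: state=(4.320, 2.316)
t=4.800: state=(3.725, 2.583)
t=4.880: state=(3.471, 2.665)
compare at T: x=3.471, y=2.665

largest component: x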